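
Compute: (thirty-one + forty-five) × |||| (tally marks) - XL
Convert thirty-one (English words) → 31 (decimal)
Convert forty-five (English words) → 45 (decimal)
Convert |||| (tally marks) → 4 (decimal)
Convert XL (Roman numeral) → 40 (decimal)
Expression in decimal: (31 + 45) × 4 - 40
Parentheses first: 31 + 45 = 76
Multiply: 76 × 4 = 304
Subtract: 304 - 40 = 264
264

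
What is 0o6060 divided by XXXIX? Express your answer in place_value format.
Convert 0o6060 (octal) → 6×512 + 6×8 = 3120 (decimal)
Convert XXXIX (Roman numeral) → 10 + 10 + 10 + 9 = 39 (decimal)
Compute 3120 ÷ 39 = 80
Convert 80 (decimal) → 80 = 8×10 → 8 tens (place-value notation)
8 tens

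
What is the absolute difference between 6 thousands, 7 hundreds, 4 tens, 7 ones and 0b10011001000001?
Convert 6 thousands, 7 hundreds, 4 tens, 7 ones (place-value notation) → 6×1000 + 7×100 + 4×10 + 7 = 6747 (decimal)
Convert 0b10011001000001 (binary) → 8192 + 1024 + 512 + 64 + 1 = 9793 (decimal)
Compute |6747 - 9793| = 3046
3046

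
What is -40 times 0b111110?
Convert 0b111110 (binary) → 32 + 16 + 8 + 4 + 2 = 62 (decimal)
Compute -40 × 62 = -2480
-2480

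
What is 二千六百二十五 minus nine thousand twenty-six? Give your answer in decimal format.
Convert 二千六百二十五 (Chinese numeral) → 2×1000 + 6×100 + 2×10 + 5 = 2625 (decimal)
Convert nine thousand twenty-six (English words) → 9×1000 + 26 = 9026 (decimal)
Compute 2625 - 9026 = -6401
-6401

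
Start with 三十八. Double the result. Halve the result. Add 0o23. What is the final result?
Convert 三十八 (Chinese numeral) → 3×10 + 8 = 38 (decimal)
Start: 38
38 × 2 = 76
76 ÷ 2 = 38
Convert 0o23 (octal) → 2×8 + 3 = 19 (decimal)
38 + 19 = 57
57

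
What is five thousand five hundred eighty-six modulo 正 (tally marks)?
Convert five thousand five hundred eighty-six (English words) → 5×1000 + 5×100 + 86 = 5586 (decimal)
Convert 正 (tally marks) → 5 (decimal)
Compute 5586 mod 5 = 1
1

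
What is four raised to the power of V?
Convert four (English words) → 4 (decimal)
Convert V (Roman numeral) → 5 (decimal)
Compute 4 ^ 5 = 1024
1024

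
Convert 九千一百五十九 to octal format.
Convert 九千一百五十九 (Chinese numeral) → 9×1000 + 1×100 + 5×10 + 9 = 9159 (decimal)
Convert 9159 (decimal) → 9159 = 2×4096 + 1×512 + 7×64 + 7 → 0o21707 (octal)
0o21707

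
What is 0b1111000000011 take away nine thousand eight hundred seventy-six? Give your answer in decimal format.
Convert 0b1111000000011 (binary) → 4096 + 2048 + 1024 + 512 + 2 + 1 = 7683 (decimal)
Convert nine thousand eight hundred seventy-six (English words) → 9×1000 + 8×100 + 76 = 9876 (decimal)
Compute 7683 - 9876 = -2193
-2193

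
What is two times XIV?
Convert two (English words) → 2 (decimal)
Convert XIV (Roman numeral) → 10 + 4 = 14 (decimal)
Compute 2 × 14 = 28
28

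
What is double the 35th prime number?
The 35th prime number = 149
Compute 149 × 2 = 298
298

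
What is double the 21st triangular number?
The 21st triangular number = 21×22/2 = 231
Compute 231 × 2 = 462
462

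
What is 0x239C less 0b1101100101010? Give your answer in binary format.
Convert 0x239C (hexadecimal) → 2×4096 + 3×256 + 9×16 + 12 = 9116 (decimal)
Convert 0b1101100101010 (binary) → 4096 + 2048 + 512 + 256 + 32 + 8 + 2 = 6954 (decimal)
Compute 9116 - 6954 = 2162
Convert 2162 (decimal) → 2162 = 2048 + 64 + 32 + 16 + 2 → 0b100001110010 (binary)
0b100001110010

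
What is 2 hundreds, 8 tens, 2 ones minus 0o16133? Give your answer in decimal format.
Convert 2 hundreds, 8 tens, 2 ones (place-value notation) → 2×100 + 8×10 + 2 = 282 (decimal)
Convert 0o16133 (octal) → 1×4096 + 6×512 + 1×64 + 3×8 + 3 = 7259 (decimal)
Compute 282 - 7259 = -6977
-6977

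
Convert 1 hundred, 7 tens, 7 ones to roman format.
Convert 1 hundred, 7 tens, 7 ones (place-value notation) → 1×100 + 7×10 + 7 = 177 (decimal)
Convert 177 (decimal) → 177 = 100 + 50 + 10 + 10 + 5 + 1 + 1 → CLXXVII (Roman numeral)
CLXXVII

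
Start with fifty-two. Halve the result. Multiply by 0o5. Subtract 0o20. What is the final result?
Convert fifty-two (English words) → 52 (decimal)
Start: 52
52 ÷ 2 = 26
Convert 0o5 (octal) → 5 (decimal)
26 × 5 = 130
Convert 0o20 (octal) → 2×8 = 16 (decimal)
130 - 16 = 114
114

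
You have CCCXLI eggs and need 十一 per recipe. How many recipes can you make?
Convert CCCXLI (Roman numeral) → 100 + 100 + 100 + 40 + 1 = 341 (decimal)
Convert 十一 (Chinese numeral) → 1×10 + 1 = 11 (decimal)
Compute 341 ÷ 11 = 31
31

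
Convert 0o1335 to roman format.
Convert 0o1335 (octal) → 1×512 + 3×64 + 3×8 + 5 = 733 (decimal)
Convert 733 (decimal) → 733 = 500 + 100 + 100 + 10 + 10 + 10 + 1 + 1 + 1 → DCCXXXIII (Roman numeral)
DCCXXXIII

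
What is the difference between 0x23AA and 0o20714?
Convert 0x23AA (hexadecimal) → 2×4096 + 3×256 + 10×16 + 10 = 9130 (decimal)
Convert 0o20714 (octal) → 2×4096 + 7×64 + 1×8 + 4 = 8652 (decimal)
Difference: |9130 - 8652| = 478
478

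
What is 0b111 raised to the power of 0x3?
Convert 0b111 (binary) → 4 + 2 + 1 = 7 (decimal)
Convert 0x3 (hexadecimal) → 3 (decimal)
Compute 7 ^ 3 = 343
343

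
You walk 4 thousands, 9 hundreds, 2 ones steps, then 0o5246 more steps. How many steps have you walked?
Convert 4 thousands, 9 hundreds, 2 ones (place-value notation) → 4×1000 + 9×100 + 2 = 4902 (decimal)
Convert 0o5246 (octal) → 5×512 + 2×64 + 4×8 + 6 = 2726 (decimal)
Compute 4902 + 2726 = 7628
7628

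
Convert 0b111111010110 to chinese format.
Convert 0b111111010110 (binary) → 2048 + 1024 + 512 + 256 + 128 + 64 + 16 + 4 + 2 = 4054 (decimal)
Convert 4054 (decimal) → 4054 = 4×1000 + 5×10 + 4 → 四千零五十四 (Chinese numeral)
四千零五十四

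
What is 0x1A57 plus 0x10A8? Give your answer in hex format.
Convert 0x1A57 (hexadecimal) → 1×4096 + 10×256 + 5×16 + 7 = 6743 (decimal)
Convert 0x10A8 (hexadecimal) → 1×4096 + 10×16 + 8 = 4264 (decimal)
Compute 6743 + 4264 = 11007
Convert 11007 (decimal) → 11007 = 2×4096 + 10×256 + 15×16 + 15 → 0x2AFF (hexadecimal)
0x2AFF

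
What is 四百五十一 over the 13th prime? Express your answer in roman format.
Convert 四百五十一 (Chinese numeral) → 4×100 + 5×10 + 1 = 451 (decimal)
Convert the 13th prime (prime index) → 41 (decimal)
Compute 451 ÷ 41 = 11
Convert 11 (decimal) → 11 = 10 + 1 → XI (Roman numeral)
XI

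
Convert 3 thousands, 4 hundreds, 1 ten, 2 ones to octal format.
Convert 3 thousands, 4 hundreds, 1 ten, 2 ones (place-value notation) → 3×1000 + 4×100 + 1×10 + 2 = 3412 (decimal)
Convert 3412 (decimal) → 3412 = 6×512 + 5×64 + 2×8 + 4 → 0o6524 (octal)
0o6524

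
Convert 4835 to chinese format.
Convert 4835 (decimal) → 4835 = 4×1000 + 8×100 + 3×10 + 5 → 四千八百三十五 (Chinese numeral)
四千八百三十五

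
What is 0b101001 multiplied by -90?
Convert 0b101001 (binary) → 32 + 8 + 1 = 41 (decimal)
Compute 41 × -90 = -3690
-3690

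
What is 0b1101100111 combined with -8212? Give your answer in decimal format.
Convert 0b1101100111 (binary) → 512 + 256 + 64 + 32 + 4 + 2 + 1 = 871 (decimal)
Compute 871 + -8212 = -7341
-7341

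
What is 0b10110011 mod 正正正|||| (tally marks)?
Convert 0b10110011 (binary) → 128 + 32 + 16 + 2 + 1 = 179 (decimal)
Convert 正正正|||| (tally marks) → 5 + 5 + 5 + 4 = 19 (decimal)
Compute 179 mod 19 = 8
8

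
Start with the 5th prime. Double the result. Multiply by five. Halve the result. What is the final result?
Convert the 5th prime (prime index) → 11 (decimal)
Start: 11
11 × 2 = 22
Convert five (English words) → 5 (decimal)
22 × 5 = 110
110 ÷ 2 = 55
55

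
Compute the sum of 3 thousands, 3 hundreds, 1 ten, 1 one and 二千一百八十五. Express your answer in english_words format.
Convert 3 thousands, 3 hundreds, 1 ten, 1 one (place-value notation) → 3×1000 + 3×100 + 1×10 + 1 = 3311 (decimal)
Convert 二千一百八十五 (Chinese numeral) → 2×1000 + 1×100 + 8×10 + 5 = 2185 (decimal)
Compute 3311 + 2185 = 5496
Convert 5496 (decimal) → 5496 = 5×1000 + 4×100 + 96 → five thousand four hundred ninety-six (English words)
five thousand four hundred ninety-six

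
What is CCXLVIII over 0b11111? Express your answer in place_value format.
Convert CCXLVIII (Roman numeral) → 100 + 100 + 40 + 5 + 1 + 1 + 1 = 248 (decimal)
Convert 0b11111 (binary) → 16 + 8 + 4 + 2 + 1 = 31 (decimal)
Compute 248 ÷ 31 = 8
Convert 8 (decimal) → 8 ones (place-value notation)
8 ones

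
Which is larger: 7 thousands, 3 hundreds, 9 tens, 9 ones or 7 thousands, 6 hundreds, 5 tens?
Convert 7 thousands, 3 hundreds, 9 tens, 9 ones (place-value notation) → 7×1000 + 3×100 + 9×10 + 9 = 7399 (decimal)
Convert 7 thousands, 6 hundreds, 5 tens (place-value notation) → 7×1000 + 6×100 + 5×10 = 7650 (decimal)
Compare 7399 vs 7650: larger = 7650
7650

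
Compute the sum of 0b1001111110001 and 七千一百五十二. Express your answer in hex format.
Convert 0b1001111110001 (binary) → 4096 + 512 + 256 + 128 + 64 + 32 + 16 + 1 = 5105 (decimal)
Convert 七千一百五十二 (Chinese numeral) → 7×1000 + 1×100 + 5×10 + 2 = 7152 (decimal)
Compute 5105 + 7152 = 12257
Convert 12257 (decimal) → 12257 = 2×4096 + 15×256 + 14×16 + 1 → 0x2FE1 (hexadecimal)
0x2FE1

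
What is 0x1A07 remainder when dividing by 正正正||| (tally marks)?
Convert 0x1A07 (hexadecimal) → 1×4096 + 10×256 + 7 = 6663 (decimal)
Convert 正正正||| (tally marks) → 5 + 5 + 5 + 3 = 18 (decimal)
Compute 6663 mod 18 = 3
3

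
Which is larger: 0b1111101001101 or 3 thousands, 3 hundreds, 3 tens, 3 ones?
Convert 0b1111101001101 (binary) → 4096 + 2048 + 1024 + 512 + 256 + 64 + 8 + 4 + 1 = 8013 (decimal)
Convert 3 thousands, 3 hundreds, 3 tens, 3 ones (place-value notation) → 3×1000 + 3×100 + 3×10 + 3 = 3333 (decimal)
Compare 8013 vs 3333: larger = 8013
8013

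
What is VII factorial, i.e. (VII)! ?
Convert VII (Roman numeral) → 5 + 1 + 1 = 7 (decimal)
Compute 7! = 5040
5040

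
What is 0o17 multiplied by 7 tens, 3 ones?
Convert 0o17 (octal) → 1×8 + 7 = 15 (decimal)
Convert 7 tens, 3 ones (place-value notation) → 7×10 + 3 = 73 (decimal)
Compute 15 × 73 = 1095
1095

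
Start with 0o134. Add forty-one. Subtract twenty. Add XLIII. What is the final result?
Convert 0o134 (octal) → 1×64 + 3×8 + 4 = 92 (decimal)
Start: 92
Convert forty-one (English words) → 41 (decimal)
92 + 41 = 133
Convert twenty (English words) → 20 (decimal)
133 - 20 = 113
Convert XLIII (Roman numeral) → 40 + 1 + 1 + 1 = 43 (decimal)
113 + 43 = 156
156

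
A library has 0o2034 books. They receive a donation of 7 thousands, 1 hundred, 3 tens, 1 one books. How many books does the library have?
Convert 0o2034 (octal) → 2×512 + 3×8 + 4 = 1052 (decimal)
Convert 7 thousands, 1 hundred, 3 tens, 1 one (place-value notation) → 7×1000 + 1×100 + 3×10 + 1 = 7131 (decimal)
Compute 1052 + 7131 = 8183
8183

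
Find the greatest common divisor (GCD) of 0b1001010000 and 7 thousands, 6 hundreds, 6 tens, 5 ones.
Convert 0b1001010000 (binary) → 512 + 64 + 16 = 592 (decimal)
Convert 7 thousands, 6 hundreds, 6 tens, 5 ones (place-value notation) → 7×1000 + 6×100 + 6×10 + 5 = 7665 (decimal)
Compute gcd(592, 7665) = 1
1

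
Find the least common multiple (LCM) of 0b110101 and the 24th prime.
Convert 0b110101 (binary) → 32 + 16 + 4 + 1 = 53 (decimal)
Convert the 24th prime (prime index) → 89 (decimal)
Compute lcm(53, 89) = 4717
4717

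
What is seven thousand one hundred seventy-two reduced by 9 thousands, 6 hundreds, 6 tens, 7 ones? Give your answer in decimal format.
Convert seven thousand one hundred seventy-two (English words) → 7×1000 + 1×100 + 72 = 7172 (decimal)
Convert 9 thousands, 6 hundreds, 6 tens, 7 ones (place-value notation) → 9×1000 + 6×100 + 6×10 + 7 = 9667 (decimal)
Compute 7172 - 9667 = -2495
-2495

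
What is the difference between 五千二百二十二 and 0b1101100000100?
Convert 五千二百二十二 (Chinese numeral) → 5×1000 + 2×100 + 2×10 + 2 = 5222 (decimal)
Convert 0b1101100000100 (binary) → 4096 + 2048 + 512 + 256 + 4 = 6916 (decimal)
Difference: |5222 - 6916| = 1694
1694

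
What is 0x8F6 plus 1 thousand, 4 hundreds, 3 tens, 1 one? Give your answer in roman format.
Convert 0x8F6 (hexadecimal) → 8×256 + 15×16 + 6 = 2294 (decimal)
Convert 1 thousand, 4 hundreds, 3 tens, 1 one (place-value notation) → 1×1000 + 4×100 + 3×10 + 1 = 1431 (decimal)
Compute 2294 + 1431 = 3725
Convert 3725 (decimal) → 3725 = 1000 + 1000 + 1000 + 500 + 100 + 100 + 10 + 10 + 5 → MMMDCCXXV (Roman numeral)
MMMDCCXXV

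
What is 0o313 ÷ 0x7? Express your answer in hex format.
Convert 0o313 (octal) → 3×64 + 1×8 + 3 = 203 (decimal)
Convert 0x7 (hexadecimal) → 7 (decimal)
Compute 203 ÷ 7 = 29
Convert 29 (decimal) → 29 = 1×16 + 13 → 0x1D (hexadecimal)
0x1D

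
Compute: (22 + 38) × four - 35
Convert four (English words) → 4 (decimal)
Expression in decimal: (22 + 38) × 4 - 35
Parentheses first: 22 + 38 = 60
Multiply: 60 × 4 = 240
Subtract: 240 - 35 = 205
205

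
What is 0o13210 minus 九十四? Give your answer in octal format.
Convert 0o13210 (octal) → 1×4096 + 3×512 + 2×64 + 1×8 = 5768 (decimal)
Convert 九十四 (Chinese numeral) → 9×10 + 4 = 94 (decimal)
Compute 5768 - 94 = 5674
Convert 5674 (decimal) → 5674 = 1×4096 + 3×512 + 5×8 + 2 → 0o13052 (octal)
0o13052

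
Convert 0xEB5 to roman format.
Convert 0xEB5 (hexadecimal) → 14×256 + 11×16 + 5 = 3765 (decimal)
Convert 3765 (decimal) → 3765 = 1000 + 1000 + 1000 + 500 + 100 + 100 + 50 + 10 + 5 → MMMDCCLXV (Roman numeral)
MMMDCCLXV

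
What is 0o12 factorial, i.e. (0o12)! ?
Convert 0o12 (octal) → 1×8 + 2 = 10 (decimal)
Compute 10! = 3628800
3628800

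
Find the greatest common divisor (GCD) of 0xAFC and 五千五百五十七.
Convert 0xAFC (hexadecimal) → 10×256 + 15×16 + 12 = 2812 (decimal)
Convert 五千五百五十七 (Chinese numeral) → 5×1000 + 5×100 + 5×10 + 7 = 5557 (decimal)
Compute gcd(2812, 5557) = 1
1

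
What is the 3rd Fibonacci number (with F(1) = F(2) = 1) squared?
The 3rd Fibonacci number (with F(1) = F(2) = 1): 1, 1, 2 → 2
Compute 2² = 2 × 2 = 4
4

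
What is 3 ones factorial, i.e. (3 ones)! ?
Convert 3 ones (place-value notation) → 3 (decimal)
Compute 3! = 6
6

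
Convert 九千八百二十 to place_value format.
Convert 九千八百二十 (Chinese numeral) → 9×1000 + 8×100 + 2×10 = 9820 (decimal)
Convert 9820 (decimal) → 9820 = 9×1000 + 8×100 + 2×10 → 9 thousands, 8 hundreds, 2 tens (place-value notation)
9 thousands, 8 hundreds, 2 tens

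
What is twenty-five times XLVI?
Convert twenty-five (English words) → 25 (decimal)
Convert XLVI (Roman numeral) → 40 + 5 + 1 = 46 (decimal)
Compute 25 × 46 = 1150
1150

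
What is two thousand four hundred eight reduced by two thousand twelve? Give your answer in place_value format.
Convert two thousand four hundred eight (English words) → 2×1000 + 4×100 + 8 = 2408 (decimal)
Convert two thousand twelve (English words) → 2×1000 + 12 = 2012 (decimal)
Compute 2408 - 2012 = 396
Convert 396 (decimal) → 396 = 3×100 + 9×10 + 6 → 3 hundreds, 9 tens, 6 ones (place-value notation)
3 hundreds, 9 tens, 6 ones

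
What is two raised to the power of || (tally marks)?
Convert two (English words) → 2 (decimal)
Convert || (tally marks) → 2 (decimal)
Compute 2 ^ 2 = 4
4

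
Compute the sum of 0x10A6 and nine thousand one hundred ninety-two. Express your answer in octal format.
Convert 0x10A6 (hexadecimal) → 1×4096 + 10×16 + 6 = 4262 (decimal)
Convert nine thousand one hundred ninety-two (English words) → 9×1000 + 1×100 + 92 = 9192 (decimal)
Compute 4262 + 9192 = 13454
Convert 13454 (decimal) → 13454 = 3×4096 + 2×512 + 2×64 + 1×8 + 6 → 0o32216 (octal)
0o32216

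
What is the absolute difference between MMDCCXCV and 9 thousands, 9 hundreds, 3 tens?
Convert MMDCCXCV (Roman numeral) → 1000 + 1000 + 500 + 100 + 100 + 90 + 5 = 2795 (decimal)
Convert 9 thousands, 9 hundreds, 3 tens (place-value notation) → 9×1000 + 9×100 + 3×10 = 9930 (decimal)
Compute |2795 - 9930| = 7135
7135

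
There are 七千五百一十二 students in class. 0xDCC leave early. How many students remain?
Convert 七千五百一十二 (Chinese numeral) → 7×1000 + 5×100 + 1×10 + 2 = 7512 (decimal)
Convert 0xDCC (hexadecimal) → 13×256 + 12×16 + 12 = 3532 (decimal)
Compute 7512 - 3532 = 3980
3980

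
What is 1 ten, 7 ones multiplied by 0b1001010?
Convert 1 ten, 7 ones (place-value notation) → 1×10 + 7 = 17 (decimal)
Convert 0b1001010 (binary) → 64 + 8 + 2 = 74 (decimal)
Compute 17 × 74 = 1258
1258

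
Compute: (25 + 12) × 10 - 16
Parentheses first: 25 + 12 = 37
Multiply: 37 × 10 = 370
Subtract: 370 - 16 = 354
354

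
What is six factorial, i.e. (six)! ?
Convert six (English words) → 6 (decimal)
Compute 6! = 720
720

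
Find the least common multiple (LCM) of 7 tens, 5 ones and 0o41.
Convert 7 tens, 5 ones (place-value notation) → 7×10 + 5 = 75 (decimal)
Convert 0o41 (octal) → 4×8 + 1 = 33 (decimal)
Compute lcm(75, 33) = 825
825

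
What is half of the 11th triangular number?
The 11th triangular number = 11×12/2 = 66
Compute 66 ÷ 2 = 33
33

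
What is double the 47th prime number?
The 47th prime number = 211
Compute 211 × 2 = 422
422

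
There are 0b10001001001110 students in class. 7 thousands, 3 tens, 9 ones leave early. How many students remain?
Convert 0b10001001001110 (binary) → 8192 + 512 + 64 + 8 + 4 + 2 = 8782 (decimal)
Convert 7 thousands, 3 tens, 9 ones (place-value notation) → 7×1000 + 3×10 + 9 = 7039 (decimal)
Compute 8782 - 7039 = 1743
1743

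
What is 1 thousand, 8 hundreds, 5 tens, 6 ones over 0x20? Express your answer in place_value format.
Convert 1 thousand, 8 hundreds, 5 tens, 6 ones (place-value notation) → 1×1000 + 8×100 + 5×10 + 6 = 1856 (decimal)
Convert 0x20 (hexadecimal) → 2×16 = 32 (decimal)
Compute 1856 ÷ 32 = 58
Convert 58 (decimal) → 58 = 5×10 + 8 → 5 tens, 8 ones (place-value notation)
5 tens, 8 ones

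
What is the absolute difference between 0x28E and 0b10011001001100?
Convert 0x28E (hexadecimal) → 2×256 + 8×16 + 14 = 654 (decimal)
Convert 0b10011001001100 (binary) → 8192 + 1024 + 512 + 64 + 8 + 4 = 9804 (decimal)
Compute |654 - 9804| = 9150
9150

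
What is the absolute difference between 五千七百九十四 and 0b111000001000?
Convert 五千七百九十四 (Chinese numeral) → 5×1000 + 7×100 + 9×10 + 4 = 5794 (decimal)
Convert 0b111000001000 (binary) → 2048 + 1024 + 512 + 8 = 3592 (decimal)
Compute |5794 - 3592| = 2202
2202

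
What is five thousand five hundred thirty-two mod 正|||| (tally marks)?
Convert five thousand five hundred thirty-two (English words) → 5×1000 + 5×100 + 32 = 5532 (decimal)
Convert 正|||| (tally marks) → 5 + 4 = 9 (decimal)
Compute 5532 mod 9 = 6
6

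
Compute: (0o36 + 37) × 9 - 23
Convert 0o36 (octal) → 3×8 + 6 = 30 (decimal)
Expression in decimal: (30 + 37) × 9 - 23
Parentheses first: 30 + 37 = 67
Multiply: 67 × 9 = 603
Subtract: 603 - 23 = 580
580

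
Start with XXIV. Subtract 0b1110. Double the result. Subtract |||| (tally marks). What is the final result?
Convert XXIV (Roman numeral) → 10 + 10 + 4 = 24 (decimal)
Start: 24
Convert 0b1110 (binary) → 8 + 4 + 2 = 14 (decimal)
24 - 14 = 10
10 × 2 = 20
Convert |||| (tally marks) → 4 (decimal)
20 - 4 = 16
16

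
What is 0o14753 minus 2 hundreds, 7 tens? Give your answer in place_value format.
Convert 0o14753 (octal) → 1×4096 + 4×512 + 7×64 + 5×8 + 3 = 6635 (decimal)
Convert 2 hundreds, 7 tens (place-value notation) → 2×100 + 7×10 = 270 (decimal)
Compute 6635 - 270 = 6365
Convert 6365 (decimal) → 6365 = 6×1000 + 3×100 + 6×10 + 5 → 6 thousands, 3 hundreds, 6 tens, 5 ones (place-value notation)
6 thousands, 3 hundreds, 6 tens, 5 ones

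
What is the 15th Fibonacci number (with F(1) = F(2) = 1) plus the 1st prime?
The 15th Fibonacci number (with F(1) = F(2) = 1): 1, 1, 2, 3, 5, 8, 13, 21, 34, 55, 89, 144, 233, 377, 610 → 610
Convert the 1st prime (prime index) → 2 (decimal)
Compute 610 + 2 = 612
612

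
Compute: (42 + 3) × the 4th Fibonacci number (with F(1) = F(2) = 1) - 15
Convert the 4th Fibonacci number (with F(1) = F(2) = 1) (Fibonacci index) → 1, 1, 2, 3 → 3 (decimal)
Expression in decimal: (42 + 3) × 3 - 15
Parentheses first: 42 + 3 = 45
Multiply: 45 × 3 = 135
Subtract: 135 - 15 = 120
120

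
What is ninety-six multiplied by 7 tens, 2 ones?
Convert ninety-six (English words) → 96 (decimal)
Convert 7 tens, 2 ones (place-value notation) → 7×10 + 2 = 72 (decimal)
Compute 96 × 72 = 6912
6912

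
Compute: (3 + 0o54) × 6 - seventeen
Convert 0o54 (octal) → 5×8 + 4 = 44 (decimal)
Convert seventeen (English words) → 17 (decimal)
Expression in decimal: (3 + 44) × 6 - 17
Parentheses first: 3 + 44 = 47
Multiply: 47 × 6 = 282
Subtract: 282 - 17 = 265
265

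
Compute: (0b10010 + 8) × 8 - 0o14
Convert 0b10010 (binary) → 16 + 2 = 18 (decimal)
Convert 0o14 (octal) → 1×8 + 4 = 12 (decimal)
Expression in decimal: (18 + 8) × 8 - 12
Parentheses first: 18 + 8 = 26
Multiply: 26 × 8 = 208
Subtract: 208 - 12 = 196
196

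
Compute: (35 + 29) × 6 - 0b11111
Convert 0b11111 (binary) → 16 + 8 + 4 + 2 + 1 = 31 (decimal)
Expression in decimal: (35 + 29) × 6 - 31
Parentheses first: 35 + 29 = 64
Multiply: 64 × 6 = 384
Subtract: 384 - 31 = 353
353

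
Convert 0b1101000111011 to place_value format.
Convert 0b1101000111011 (binary) → 4096 + 2048 + 512 + 32 + 16 + 8 + 2 + 1 = 6715 (decimal)
Convert 6715 (decimal) → 6715 = 6×1000 + 7×100 + 1×10 + 5 → 6 thousands, 7 hundreds, 1 ten, 5 ones (place-value notation)
6 thousands, 7 hundreds, 1 ten, 5 ones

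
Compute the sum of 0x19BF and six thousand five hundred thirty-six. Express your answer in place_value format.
Convert 0x19BF (hexadecimal) → 1×4096 + 9×256 + 11×16 + 15 = 6591 (decimal)
Convert six thousand five hundred thirty-six (English words) → 6×1000 + 5×100 + 36 = 6536 (decimal)
Compute 6591 + 6536 = 13127
Convert 13127 (decimal) → 13127 = 13×1000 + 1×100 + 2×10 + 7 → 13 thousands, 1 hundred, 2 tens, 7 ones (place-value notation)
13 thousands, 1 hundred, 2 tens, 7 ones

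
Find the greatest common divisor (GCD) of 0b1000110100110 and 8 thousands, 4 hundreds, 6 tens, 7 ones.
Convert 0b1000110100110 (binary) → 4096 + 256 + 128 + 32 + 4 + 2 = 4518 (decimal)
Convert 8 thousands, 4 hundreds, 6 tens, 7 ones (place-value notation) → 8×1000 + 4×100 + 6×10 + 7 = 8467 (decimal)
Compute gcd(4518, 8467) = 1
1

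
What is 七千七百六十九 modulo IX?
Convert 七千七百六十九 (Chinese numeral) → 7×1000 + 7×100 + 6×10 + 9 = 7769 (decimal)
Convert IX (Roman numeral) → 9 (decimal)
Compute 7769 mod 9 = 2
2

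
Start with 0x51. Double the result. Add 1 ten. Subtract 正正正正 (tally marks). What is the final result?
Convert 0x51 (hexadecimal) → 5×16 + 1 = 81 (decimal)
Start: 81
81 × 2 = 162
Convert 1 ten (place-value notation) → 1×10 = 10 (decimal)
162 + 10 = 172
Convert 正正正正 (tally marks) → 5 + 5 + 5 + 5 = 20 (decimal)
172 - 20 = 152
152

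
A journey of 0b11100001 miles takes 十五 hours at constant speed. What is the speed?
Convert 0b11100001 (binary) → 128 + 64 + 32 + 1 = 225 (decimal)
Convert 十五 (Chinese numeral) → 1×10 + 5 = 15 (decimal)
Compute 225 ÷ 15 = 15
15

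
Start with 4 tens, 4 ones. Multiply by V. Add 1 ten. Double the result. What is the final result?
Convert 4 tens, 4 ones (place-value notation) → 4×10 + 4 = 44 (decimal)
Start: 44
Convert V (Roman numeral) → 5 (decimal)
44 × 5 = 220
Convert 1 ten (place-value notation) → 1×10 = 10 (decimal)
220 + 10 = 230
230 × 2 = 460
460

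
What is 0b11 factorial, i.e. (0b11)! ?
Convert 0b11 (binary) → 2 + 1 = 3 (decimal)
Compute 3! = 6
6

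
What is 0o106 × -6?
Convert 0o106 (octal) → 1×64 + 6 = 70 (decimal)
Compute 70 × -6 = -420
-420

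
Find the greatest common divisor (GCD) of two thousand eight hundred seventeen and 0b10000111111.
Convert two thousand eight hundred seventeen (English words) → 2×1000 + 8×100 + 17 = 2817 (decimal)
Convert 0b10000111111 (binary) → 1024 + 32 + 16 + 8 + 4 + 2 + 1 = 1087 (decimal)
Compute gcd(2817, 1087) = 1
1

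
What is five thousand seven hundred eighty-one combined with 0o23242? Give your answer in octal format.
Convert five thousand seven hundred eighty-one (English words) → 5×1000 + 7×100 + 81 = 5781 (decimal)
Convert 0o23242 (octal) → 2×4096 + 3×512 + 2×64 + 4×8 + 2 = 9890 (decimal)
Compute 5781 + 9890 = 15671
Convert 15671 (decimal) → 15671 = 3×4096 + 6×512 + 4×64 + 6×8 + 7 → 0o36467 (octal)
0o36467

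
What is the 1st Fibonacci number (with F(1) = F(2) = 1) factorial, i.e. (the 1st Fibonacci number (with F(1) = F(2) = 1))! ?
Convert the 1st Fibonacci number (with F(1) = F(2) = 1) (Fibonacci index) → 1 (decimal)
Compute 1! = 1
1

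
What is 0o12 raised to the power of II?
Convert 0o12 (octal) → 1×8 + 2 = 10 (decimal)
Convert II (Roman numeral) → 1 + 1 = 2 (decimal)
Compute 10 ^ 2 = 100
100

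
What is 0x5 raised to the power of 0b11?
Convert 0x5 (hexadecimal) → 5 (decimal)
Convert 0b11 (binary) → 2 + 1 = 3 (decimal)
Compute 5 ^ 3 = 125
125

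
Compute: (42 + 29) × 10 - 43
Parentheses first: 42 + 29 = 71
Multiply: 71 × 10 = 710
Subtract: 710 - 43 = 667
667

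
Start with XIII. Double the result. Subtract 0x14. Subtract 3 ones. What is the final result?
Convert XIII (Roman numeral) → 10 + 1 + 1 + 1 = 13 (decimal)
Start: 13
13 × 2 = 26
Convert 0x14 (hexadecimal) → 1×16 + 4 = 20 (decimal)
26 - 20 = 6
Convert 3 ones (place-value notation) → 3 (decimal)
6 - 3 = 3
3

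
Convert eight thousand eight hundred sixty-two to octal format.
Convert eight thousand eight hundred sixty-two (English words) → 8×1000 + 8×100 + 62 = 8862 (decimal)
Convert 8862 (decimal) → 8862 = 2×4096 + 1×512 + 2×64 + 3×8 + 6 → 0o21236 (octal)
0o21236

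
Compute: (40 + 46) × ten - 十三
Convert ten (English words) → 10 (decimal)
Convert 十三 (Chinese numeral) → 1×10 + 3 = 13 (decimal)
Expression in decimal: (40 + 46) × 10 - 13
Parentheses first: 40 + 46 = 86
Multiply: 86 × 10 = 860
Subtract: 860 - 13 = 847
847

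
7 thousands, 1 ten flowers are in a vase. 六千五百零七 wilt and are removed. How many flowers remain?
Convert 7 thousands, 1 ten (place-value notation) → 7×1000 + 1×10 = 7010 (decimal)
Convert 六千五百零七 (Chinese numeral) → 6×1000 + 5×100 + 7 = 6507 (decimal)
Compute 7010 - 6507 = 503
503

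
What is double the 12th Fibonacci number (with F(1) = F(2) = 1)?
The 12th Fibonacci number (with F(1) = F(2) = 1): 1, 1, 2, 3, 5, 8, 13, 21, 34, 55, 89, 144 → 144
Compute 144 × 2 = 288
288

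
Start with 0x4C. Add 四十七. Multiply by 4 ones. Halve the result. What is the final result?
Convert 0x4C (hexadecimal) → 4×16 + 12 = 76 (decimal)
Start: 76
Convert 四十七 (Chinese numeral) → 4×10 + 7 = 47 (decimal)
76 + 47 = 123
Convert 4 ones (place-value notation) → 4 (decimal)
123 × 4 = 492
492 ÷ 2 = 246
246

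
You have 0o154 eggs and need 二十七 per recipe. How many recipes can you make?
Convert 0o154 (octal) → 1×64 + 5×8 + 4 = 108 (decimal)
Convert 二十七 (Chinese numeral) → 2×10 + 7 = 27 (decimal)
Compute 108 ÷ 27 = 4
4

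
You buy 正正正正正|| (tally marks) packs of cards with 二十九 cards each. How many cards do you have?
Convert 二十九 (Chinese numeral) → 2×10 + 9 = 29 (decimal)
Convert 正正正正正|| (tally marks) → 5 + 5 + 5 + 5 + 5 + 2 = 27 (decimal)
Compute 29 × 27 = 783
783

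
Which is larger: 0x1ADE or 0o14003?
Convert 0x1ADE (hexadecimal) → 1×4096 + 10×256 + 13×16 + 14 = 6878 (decimal)
Convert 0o14003 (octal) → 1×4096 + 4×512 + 3 = 6147 (decimal)
Compare 6878 vs 6147: larger = 6878
6878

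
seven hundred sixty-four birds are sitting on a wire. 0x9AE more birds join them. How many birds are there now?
Convert seven hundred sixty-four (English words) → 7×100 + 64 = 764 (decimal)
Convert 0x9AE (hexadecimal) → 9×256 + 10×16 + 14 = 2478 (decimal)
Compute 764 + 2478 = 3242
3242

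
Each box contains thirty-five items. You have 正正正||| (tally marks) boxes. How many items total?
Convert thirty-five (English words) → 35 (decimal)
Convert 正正正||| (tally marks) → 5 + 5 + 5 + 3 = 18 (decimal)
Compute 35 × 18 = 630
630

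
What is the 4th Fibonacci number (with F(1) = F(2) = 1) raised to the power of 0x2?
Convert the 4th Fibonacci number (with F(1) = F(2) = 1) (Fibonacci index) → 1, 1, 2, 3 → 3 (decimal)
Convert 0x2 (hexadecimal) → 2 (decimal)
Compute 3 ^ 2 = 9
9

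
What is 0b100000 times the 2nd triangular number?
Convert 0b100000 (binary) → 32 (decimal)
Convert the 2nd triangular number (triangular index) → 2×3/2 = 3 (decimal)
Compute 32 × 3 = 96
96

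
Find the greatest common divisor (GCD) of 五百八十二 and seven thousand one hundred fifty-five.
Convert 五百八十二 (Chinese numeral) → 5×100 + 8×10 + 2 = 582 (decimal)
Convert seven thousand one hundred fifty-five (English words) → 7×1000 + 1×100 + 55 = 7155 (decimal)
Compute gcd(582, 7155) = 3
3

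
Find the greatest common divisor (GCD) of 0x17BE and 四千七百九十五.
Convert 0x17BE (hexadecimal) → 1×4096 + 7×256 + 11×16 + 14 = 6078 (decimal)
Convert 四千七百九十五 (Chinese numeral) → 4×1000 + 7×100 + 9×10 + 5 = 4795 (decimal)
Compute gcd(6078, 4795) = 1
1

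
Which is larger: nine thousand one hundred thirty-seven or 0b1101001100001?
Convert nine thousand one hundred thirty-seven (English words) → 9×1000 + 1×100 + 37 = 9137 (decimal)
Convert 0b1101001100001 (binary) → 4096 + 2048 + 512 + 64 + 32 + 1 = 6753 (decimal)
Compare 9137 vs 6753: larger = 9137
9137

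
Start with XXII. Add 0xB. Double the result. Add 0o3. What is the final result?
Convert XXII (Roman numeral) → 10 + 10 + 1 + 1 = 22 (decimal)
Start: 22
Convert 0xB (hexadecimal) → 11 (decimal)
22 + 11 = 33
33 × 2 = 66
Convert 0o3 (octal) → 3 (decimal)
66 + 3 = 69
69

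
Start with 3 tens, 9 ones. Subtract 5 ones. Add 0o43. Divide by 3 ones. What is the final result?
Convert 3 tens, 9 ones (place-value notation) → 3×10 + 9 = 39 (decimal)
Start: 39
Convert 5 ones (place-value notation) → 5 (decimal)
39 - 5 = 34
Convert 0o43 (octal) → 4×8 + 3 = 35 (decimal)
34 + 35 = 69
Convert 3 ones (place-value notation) → 3 (decimal)
69 ÷ 3 = 23
23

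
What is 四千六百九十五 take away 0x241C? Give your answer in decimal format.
Convert 四千六百九十五 (Chinese numeral) → 4×1000 + 6×100 + 9×10 + 5 = 4695 (decimal)
Convert 0x241C (hexadecimal) → 2×4096 + 4×256 + 1×16 + 12 = 9244 (decimal)
Compute 4695 - 9244 = -4549
-4549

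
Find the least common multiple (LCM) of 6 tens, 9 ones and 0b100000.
Convert 6 tens, 9 ones (place-value notation) → 6×10 + 9 = 69 (decimal)
Convert 0b100000 (binary) → 32 (decimal)
Compute lcm(69, 32) = 2208
2208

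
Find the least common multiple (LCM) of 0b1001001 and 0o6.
Convert 0b1001001 (binary) → 64 + 8 + 1 = 73 (decimal)
Convert 0o6 (octal) → 6 (decimal)
Compute lcm(73, 6) = 438
438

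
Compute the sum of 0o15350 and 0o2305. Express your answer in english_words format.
Convert 0o15350 (octal) → 1×4096 + 5×512 + 3×64 + 5×8 = 6888 (decimal)
Convert 0o2305 (octal) → 2×512 + 3×64 + 5 = 1221 (decimal)
Compute 6888 + 1221 = 8109
Convert 8109 (decimal) → 8109 = 8×1000 + 1×100 + 9 → eight thousand one hundred nine (English words)
eight thousand one hundred nine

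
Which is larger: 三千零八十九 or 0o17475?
Convert 三千零八十九 (Chinese numeral) → 3×1000 + 8×10 + 9 = 3089 (decimal)
Convert 0o17475 (octal) → 1×4096 + 7×512 + 4×64 + 7×8 + 5 = 7997 (decimal)
Compare 3089 vs 7997: larger = 7997
7997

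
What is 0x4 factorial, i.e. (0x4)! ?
Convert 0x4 (hexadecimal) → 4 (decimal)
Compute 4! = 24
24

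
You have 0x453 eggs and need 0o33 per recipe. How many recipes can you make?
Convert 0x453 (hexadecimal) → 4×256 + 5×16 + 3 = 1107 (decimal)
Convert 0o33 (octal) → 3×8 + 3 = 27 (decimal)
Compute 1107 ÷ 27 = 41
41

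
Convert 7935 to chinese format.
Convert 7935 (decimal) → 7935 = 7×1000 + 9×100 + 3×10 + 5 → 七千九百三十五 (Chinese numeral)
七千九百三十五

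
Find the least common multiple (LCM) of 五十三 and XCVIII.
Convert 五十三 (Chinese numeral) → 5×10 + 3 = 53 (decimal)
Convert XCVIII (Roman numeral) → 90 + 5 + 1 + 1 + 1 = 98 (decimal)
Compute lcm(53, 98) = 5194
5194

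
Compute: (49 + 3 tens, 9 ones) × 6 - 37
Convert 3 tens, 9 ones (place-value notation) → 3×10 + 9 = 39 (decimal)
Expression in decimal: (49 + 39) × 6 - 37
Parentheses first: 49 + 39 = 88
Multiply: 88 × 6 = 528
Subtract: 528 - 37 = 491
491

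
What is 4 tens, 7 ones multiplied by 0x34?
Convert 4 tens, 7 ones (place-value notation) → 4×10 + 7 = 47 (decimal)
Convert 0x34 (hexadecimal) → 3×16 + 4 = 52 (decimal)
Compute 47 × 52 = 2444
2444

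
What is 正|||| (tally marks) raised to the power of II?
Convert 正|||| (tally marks) → 5 + 4 = 9 (decimal)
Convert II (Roman numeral) → 1 + 1 = 2 (decimal)
Compute 9 ^ 2 = 81
81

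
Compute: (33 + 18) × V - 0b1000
Convert V (Roman numeral) → 5 (decimal)
Convert 0b1000 (binary) → 8 (decimal)
Expression in decimal: (33 + 18) × 5 - 8
Parentheses first: 33 + 18 = 51
Multiply: 51 × 5 = 255
Subtract: 255 - 8 = 247
247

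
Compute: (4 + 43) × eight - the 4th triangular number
Convert eight (English words) → 8 (decimal)
Convert the 4th triangular number (triangular index) → 4×5/2 = 10 (decimal)
Expression in decimal: (4 + 43) × 8 - 10
Parentheses first: 4 + 43 = 47
Multiply: 47 × 8 = 376
Subtract: 376 - 10 = 366
366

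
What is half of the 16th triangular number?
The 16th triangular number = 16×17/2 = 136
Compute 136 ÷ 2 = 68
68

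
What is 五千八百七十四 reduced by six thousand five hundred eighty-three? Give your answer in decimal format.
Convert 五千八百七十四 (Chinese numeral) → 5×1000 + 8×100 + 7×10 + 4 = 5874 (decimal)
Convert six thousand five hundred eighty-three (English words) → 6×1000 + 5×100 + 83 = 6583 (decimal)
Compute 5874 - 6583 = -709
-709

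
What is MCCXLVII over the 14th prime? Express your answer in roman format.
Convert MCCXLVII (Roman numeral) → 1000 + 100 + 100 + 40 + 5 + 1 + 1 = 1247 (decimal)
Convert the 14th prime (prime index) → 43 (decimal)
Compute 1247 ÷ 43 = 29
Convert 29 (decimal) → 29 = 10 + 10 + 9 → XXIX (Roman numeral)
XXIX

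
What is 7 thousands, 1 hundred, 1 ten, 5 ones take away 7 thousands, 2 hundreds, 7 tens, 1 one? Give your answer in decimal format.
Convert 7 thousands, 1 hundred, 1 ten, 5 ones (place-value notation) → 7×1000 + 1×100 + 1×10 + 5 = 7115 (decimal)
Convert 7 thousands, 2 hundreds, 7 tens, 1 one (place-value notation) → 7×1000 + 2×100 + 7×10 + 1 = 7271 (decimal)
Compute 7115 - 7271 = -156
-156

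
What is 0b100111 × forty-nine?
Convert 0b100111 (binary) → 32 + 4 + 2 + 1 = 39 (decimal)
Convert forty-nine (English words) → 49 (decimal)
Compute 39 × 49 = 1911
1911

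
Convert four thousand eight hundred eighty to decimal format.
Convert four thousand eight hundred eighty (English words) → 4×1000 + 8×100 + 80 = 4880 (decimal)
4880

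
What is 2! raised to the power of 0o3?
Convert 2! (factorial) → 2 (decimal)
Convert 0o3 (octal) → 3 (decimal)
Compute 2 ^ 3 = 8
8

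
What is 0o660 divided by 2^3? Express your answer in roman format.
Convert 0o660 (octal) → 6×64 + 6×8 = 432 (decimal)
Convert 2^3 (power) → 8 (decimal)
Compute 432 ÷ 8 = 54
Convert 54 (decimal) → 54 = 50 + 4 → LIV (Roman numeral)
LIV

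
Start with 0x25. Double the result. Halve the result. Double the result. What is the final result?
Convert 0x25 (hexadecimal) → 2×16 + 5 = 37 (decimal)
Start: 37
37 × 2 = 74
74 ÷ 2 = 37
37 × 2 = 74
74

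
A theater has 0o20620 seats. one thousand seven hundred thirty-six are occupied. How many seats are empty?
Convert 0o20620 (octal) → 2×4096 + 6×64 + 2×8 = 8592 (decimal)
Convert one thousand seven hundred thirty-six (English words) → 1×1000 + 7×100 + 36 = 1736 (decimal)
Compute 8592 - 1736 = 6856
6856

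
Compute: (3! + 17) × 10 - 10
Convert 3! (factorial) → 6 (decimal)
Expression in decimal: (6 + 17) × 10 - 10
Parentheses first: 6 + 17 = 23
Multiply: 23 × 10 = 230
Subtract: 230 - 10 = 220
220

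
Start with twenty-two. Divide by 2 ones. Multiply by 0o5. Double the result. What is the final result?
Convert twenty-two (English words) → 22 (decimal)
Start: 22
Convert 2 ones (place-value notation) → 2 (decimal)
22 ÷ 2 = 11
Convert 0o5 (octal) → 5 (decimal)
11 × 5 = 55
55 × 2 = 110
110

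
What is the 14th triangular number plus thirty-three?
The 14th triangular number = 14×15/2 = 105
Convert thirty-three (English words) → 33 (decimal)
Compute 105 + 33 = 138
138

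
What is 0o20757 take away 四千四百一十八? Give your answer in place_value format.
Convert 0o20757 (octal) → 2×4096 + 7×64 + 5×8 + 7 = 8687 (decimal)
Convert 四千四百一十八 (Chinese numeral) → 4×1000 + 4×100 + 1×10 + 8 = 4418 (decimal)
Compute 8687 - 4418 = 4269
Convert 4269 (decimal) → 4269 = 4×1000 + 2×100 + 6×10 + 9 → 4 thousands, 2 hundreds, 6 tens, 9 ones (place-value notation)
4 thousands, 2 hundreds, 6 tens, 9 ones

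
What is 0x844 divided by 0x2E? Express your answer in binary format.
Convert 0x844 (hexadecimal) → 8×256 + 4×16 + 4 = 2116 (decimal)
Convert 0x2E (hexadecimal) → 2×16 + 14 = 46 (decimal)
Compute 2116 ÷ 46 = 46
Convert 46 (decimal) → 46 = 32 + 8 + 4 + 2 → 0b101110 (binary)
0b101110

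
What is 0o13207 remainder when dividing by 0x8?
Convert 0o13207 (octal) → 1×4096 + 3×512 + 2×64 + 7 = 5767 (decimal)
Convert 0x8 (hexadecimal) → 8 (decimal)
Compute 5767 mod 8 = 7
7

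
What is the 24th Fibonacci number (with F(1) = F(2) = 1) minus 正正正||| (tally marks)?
The 24th Fibonacci number (with F(1) = F(2) = 1) = 46368
Convert 正正正||| (tally marks) → 5 + 5 + 5 + 3 = 18 (decimal)
Compute 46368 - 18 = 46350
46350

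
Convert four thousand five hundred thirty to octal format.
Convert four thousand five hundred thirty (English words) → 4×1000 + 5×100 + 30 = 4530 (decimal)
Convert 4530 (decimal) → 4530 = 1×4096 + 6×64 + 6×8 + 2 → 0o10662 (octal)
0o10662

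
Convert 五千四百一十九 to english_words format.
Convert 五千四百一十九 (Chinese numeral) → 5×1000 + 4×100 + 1×10 + 9 = 5419 (decimal)
Convert 5419 (decimal) → 5419 = 5×1000 + 4×100 + 19 → five thousand four hundred nineteen (English words)
five thousand four hundred nineteen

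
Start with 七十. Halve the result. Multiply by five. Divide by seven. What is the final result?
Convert 七十 (Chinese numeral) → 7×10 = 70 (decimal)
Start: 70
70 ÷ 2 = 35
Convert five (English words) → 5 (decimal)
35 × 5 = 175
Convert seven (English words) → 7 (decimal)
175 ÷ 7 = 25
25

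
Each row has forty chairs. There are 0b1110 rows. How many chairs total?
Convert forty (English words) → 40 (decimal)
Convert 0b1110 (binary) → 8 + 4 + 2 = 14 (decimal)
Compute 40 × 14 = 560
560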